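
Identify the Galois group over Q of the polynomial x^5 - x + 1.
The polynomial f is an irreducible quintic over Q, so G = Gal(f/Q) is a transitive subgroup of S_5: one of C_5 (5T1, order 5), D_5 (5T2, order 10), F_20 (5T3, order 20), A_5 (5T4, order 60) or S_5 (5T5, order 120). The discriminant of f is 2869, which is not a perfect square, so G is not contained in A_5. The transitive groups of degree 5 not contained in A_5 are: F_20 (5T3, order 20), S_5 (5T5, order 120). By Dedekind's theorem, for a prime p not dividing disc(f) the degrees of the irreducible factors of f mod p form the cycle type of an element of G. Factoring f modulo the first such prime p = 2, each new pattern first appears at: mod 2: f = (x^2 + x + 1)(x^3 + x^2 + 1), pattern 3+2. No other pattern occurs in this range, so the set of observed cycle types is {3+2}. Among the candidates above, the only group containing elements of all these cycle types is S_5 (5T5) — F_20 (5T3) lacks at least one of them. Hence G = S_5 (5T5), of order 120.

S_5 (order 120)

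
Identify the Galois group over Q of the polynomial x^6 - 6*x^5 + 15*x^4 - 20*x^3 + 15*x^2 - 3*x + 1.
The polynomial f is an irreducible sextic over Q, so G = Gal(f/Q) is one of the 16 transitive subgroups 6T1, ..., 6T16 of S_6. The discriminant of f is -9059283, which is not a perfect square, so G is not contained in A_6. The transitive groups of degree 6 not contained in A_6 are: C_6 (6T1, order 6), S_3 (6T2, order 6), D_6 (6T3, order 12), C_3 x S_3 (6T5, order 18), A_4 x C_2 (6T6, order 24), S_4 (6T8, order 24), S_3 x S_3 (6T9, order 36), S_4 x C_2 (6T11, order 48), (S_3 x S_3) : C_2 (6T13, order 72), PGL(2,5) (6T14, order 120), S_6 (6T16, order 720). By Dedekind's theorem, for a prime p not dividing disc(f) the degrees of the irreducible factors of f mod p form the cycle type of an element of G. Factoring f modulo the 28 such primes p <= 127 (skipping 3, 17, 43, which divide the discriminant), each new pattern first appears at: mod 2: f = (x^6 + x^4 + x^2 + x + 1), pattern 6; mod 7: f = (x + 5)(x^2 + x + 4)(x^3 + 2x^2 + x + 6), pattern 3+2+1; mod 11: f = (x^2 + 1)(x^4 + 5x^3 + 3x^2 + 8x + 1), pattern 4+2; mod 13: f = (x + 4)(x + 9)(x^2 + 8x + 10)(x^2 + 12x + 3), pattern 2+2+1+1; mod 61: f = (x + 1)(x + 3)(x + 9)(x + 20)(x^2 + 22x + 27), pattern 2+1+1+1+1; mod 97: f = (x + 9)(x + 11)(x + 48)(x^3 + 23x^2 + 11x + 96), pattern 3+1+1+1; mod 113: f = (x^2 + 2x + 7)(x^2 + 43x + 61)(x^2 + 62x + 9), pattern 2+2+2; mod 127: f = (x^3 + 36x^2 + 70x + 126)(x^3 + 85x^2 + 60x + 126), pattern 3+3. No other pattern occurs in this range, so the set of observed cycle types is {6, 3+2+1, 4+2, 2+2+1+1, 2+1+1+1+1, 3+1+1+1, 2+2+2, 3+3}. The candidates containing elements of all these cycle types are (S_3 x S_3) : C_2 (6T13) of order 72, S_6 (6T16) of order 720; the others are excluded. The observed types are precisely the cycle types that occur in (S_3 x S_3) : C_2 (6T13) (apart from the identity). Each of the other remaining candidates has further cycle types, and by the Chebotarev density theorem the matching factorization patterns would occur for a proportion of primes equal to their share of the group: S_6 (6T16) additionally contains elements of type 5+1, 4+1+1 (234 of its 720 elements, about 32% of primes). None of the 28 primes tested shows any such pattern (for each of these groups the chance of that is below 10^-4), which rules them out. Hence G = (S_3 x S_3) : C_2 (6T13), of order 72.

(S_3 x S_3) : C_2, the group 6T13 of order 72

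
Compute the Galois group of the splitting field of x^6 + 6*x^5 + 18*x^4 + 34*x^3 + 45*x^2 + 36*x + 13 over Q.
The polynomial f is an irreducible sextic over Q, so G = Gal(f/Q) is one of the 16 transitive subgroups 6T1, ..., 6T16 of S_6. The discriminant of f is -16003008, which is not a perfect square, so G is not contained in A_6. The transitive groups of degree 6 not contained in A_6 are: C_6 (6T1, order 6), S_3 (6T2, order 6), D_6 (6T3, order 12), C_3 x S_3 (6T5, order 18), A_4 x C_2 (6T6, order 24), S_4 (6T8, order 24), S_3 x S_3 (6T9, order 36), S_4 x C_2 (6T11, order 48), (S_3 x S_3) : C_2 (6T13, order 72), PGL(2,5) (6T14, order 120), S_6 (6T16, order 720). By Dedekind's theorem, for a prime p not dividing disc(f) the degrees of the irreducible factors of f mod p form the cycle type of an element of G. Factoring f modulo the 21 such primes p <= 89 (skipping 2, 3, 7, which divide the discriminant), each new pattern first appears at: mod 5: f = (x^6 + x^5 + 3x^4 + 4x^3 + x + 3), pattern 6; mod 11: f = (x + 3)(x^5 + 3x^4 + 9x^3 + 7x^2 + 2x + 8), pattern 5+1; mod 13: f = (x)(x + 9)(x^4 + 10x^3 + 6x^2 + 6x + 4), pattern 4+1+1; mod 23: f = (x + 17)(x + 21)(x^2 + 17x + 10)(x^2 + 20x + 21), pattern 2+2+1+1; mod 43: f = (x^3 + 22x^2 + 39x + 16)(x^3 + 27x^2 + 30x + 25), pattern 3+3; mod 61: f = (x^2 + 16x + 13)(x^2 + 20x + 31)(x^2 + 31x + 2), pattern 2+2+2. No other pattern occurs in this range, so the set of observed cycle types is {6, 5+1, 4+1+1, 2+2+1+1, 3+3, 2+2+2}. The candidates containing elements of all these cycle types are PGL(2,5) (6T14) of order 120, S_6 (6T16) of order 720; the others are excluded. The observed types are precisely the cycle types that occur in PGL(2,5) (6T14) (apart from the identity). Each of the other remaining candidates has further cycle types, and by the Chebotarev density theorem the matching factorization patterns would occur for a proportion of primes equal to their share of the group: S_6 (6T16) additionally contains elements of type 4+2, 3+2+1, 3+1+1+1, 2+1+1+1+1 (265 of its 720 elements, about 37% of primes). None of the 21 primes tested shows any such pattern (for each of these groups the chance of that is below 10^-4), which rules them out. Hence G = PGL(2,5) (6T14), of order 120.

PGL(2,5)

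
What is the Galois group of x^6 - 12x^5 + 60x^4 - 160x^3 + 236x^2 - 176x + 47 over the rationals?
The polynomial f is an irreducible sextic over Q, so G = Gal(f/Q) is one of the 16 transitive subgroups 6T1, ..., 6T16 of S_6. The discriminant of f is 3356224 = 1832^2, a perfect square, so G is contained in A_6. The transitive groups of degree 6 contained in A_6 are: A_4 (6T4, order 12), S_4 (6T7, order 24), (C_3 x C_3) : C_4 (6T10, order 36), PSL(2,5) (6T12, order 60), A_6 (6T15, order 360). By Dedekind's theorem, for a prime p not dividing disc(f) the degrees of the irreducible factors of f mod p form the cycle type of an element of G. Factoring f modulo the 79 such primes p <= 419 (skipping 2, 229, which divide the discriminant), each new pattern first appears at: mod 3: f = (x^3 + x^2 + x + 2)(x^3 + 2x^2 + 1), pattern 3+3; mod 7: f = (x^2 + 3x + 1)(x^4 + 6x^3 + 6x^2 + 5x + 5), pattern 4+2; mod 23: f = (x + 7)(x + 12)(x^2 + 18x + 1)(x^2 + 20x + 20), pattern 2+2+1+1; mod 193: f = (x + 85)(x + 88)(x + 91)(x + 98)(x + 101)(x + 104), pattern 1+1+1+1+1+1. No other pattern occurs in this range, so the set of observed cycle types is {3+3, 4+2, 2+2+1+1, 1+1+1+1+1+1}. The candidates containing elements of all these cycle types are S_4 (6T7) of order 24, (C_3 x C_3) : C_4 (6T10) of order 36, A_6 (6T15) of order 360; the others are excluded. The observed types are precisely the cycle types that occur in S_4 (6T7). Each of the other remaining candidates has further cycle types, and by the Chebotarev density theorem the matching factorization patterns would occur for a proportion of primes equal to their share of the group: (C_3 x C_3) : C_4 (6T10) additionally contains elements of type 3+1+1+1 (4 of its 36 elements, about 11% of primes); A_6 (6T15) additionally contains elements of type 5+1, 3+1+1+1 (184 of its 360 elements, about 51% of primes). None of the 79 primes tested shows any such pattern (for each of these groups the chance of that is below 10^-4), which rules them out. Hence G = S_4 (6T7), of order 24.

S_4 (order 24)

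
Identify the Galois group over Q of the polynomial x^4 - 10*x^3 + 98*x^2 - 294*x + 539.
A_4 (also written A4)

The polynomial is an irreducible quartic over Q and its discriminant is 37045470784 = 192472^2, a perfect square, so the Galois group is contained in A_4. The resolvent cubic y^3 - 98*y^2 + 784*y + 70952 is irreducible over Q. An irreducible resolvent with square discriminant gives A_4.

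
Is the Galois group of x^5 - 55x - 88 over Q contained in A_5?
The polynomial is irreducible of degree 5 over Q. Its discriminant is 58564000000 = 242000^2, a perfect square. A Galois group lies in the alternating group exactly when the discriminant is a square in Q, so the Galois group (A_5) is contained in A_5.

Yes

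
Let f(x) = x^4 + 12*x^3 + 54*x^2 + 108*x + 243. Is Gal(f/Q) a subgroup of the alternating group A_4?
No

The polynomial is irreducible of degree 4 over Q. Its discriminant is 1088391168, which is not a perfect square. A Galois group lies in the alternating group exactly when the discriminant is a square in Q, so the Galois group (D_4) is not contained in A_4.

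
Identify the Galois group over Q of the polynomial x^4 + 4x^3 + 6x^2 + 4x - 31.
D_4, the dihedral group of order 8

The polynomial is an irreducible quartic over Q and its discriminant is -8388608, which is not a perfect square, so the Galois group is not contained in A_4. The resolvent cubic y^3 - 6*y^2 + 140*y - 264 has exactly one rational root, so the Galois group is C_4 or D_4. The quartic remains irreducible over Q(sqrt(disc)), so the group is D_4.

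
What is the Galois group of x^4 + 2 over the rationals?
D_4, the dihedral group of order 8

The polynomial is an irreducible quartic over Q and its discriminant is 2048, which is not a perfect square, so the Galois group is not contained in A_4. The resolvent cubic y^3 - 8*y has exactly one rational root, so the Galois group is C_4 or D_4. The quartic remains irreducible over Q(sqrt(disc)), so the group is D_4.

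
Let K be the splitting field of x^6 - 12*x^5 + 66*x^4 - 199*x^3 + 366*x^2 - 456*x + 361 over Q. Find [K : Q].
The degree of the splitting field over Q equals the order of the Galois group, so first determine the group. The polynomial f is an irreducible sextic over Q, so G = Gal(f/Q) is one of the 16 transitive subgroups 6T1, ..., 6T16 of S_6. The discriminant of f is -449880542841987, which is not a perfect square, so G is not contained in A_6. The transitive groups of degree 6 not contained in A_6 are: C_6 (6T1, order 6), S_3 (6T2, order 6), D_6 (6T3, order 12), C_3 x S_3 (6T5, order 18), A_4 x C_2 (6T6, order 24), S_4 (6T8, order 24), S_3 x S_3 (6T9, order 36), S_4 x C_2 (6T11, order 48), (S_3 x S_3) : C_2 (6T13, order 72), PGL(2,5) (6T14, order 120), S_6 (6T16, order 720). By Dedekind's theorem, for a prime p not dividing disc(f) the degrees of the irreducible factors of f mod p form the cycle type of an element of G. Factoring f modulo the 37 such primes p <= 179 (skipping 3, 19, 73, 109, which divide the discriminant), each new pattern first appears at: mod 2: f = (x^6 + x^3 + 1), pattern 6; mod 7: f = (x^3 + x^2 + 3)(x^3 + x^2 + 2x + 6), pattern 3+3; mod 17: f = (x^2 + 2x + 8)(x^2 + 6x + 15)(x^2 + 14x + 4), pattern 2+2+2; mod 37: f = (x + 4)(x + 7)(x + 12)(x + 20)(x + 25)(x + 31), pattern 1+1+1+1+1+1. No other pattern occurs in this range, so the set of observed cycle types is {6, 3+3, 2+2+2, 1+1+1+1+1+1}. The candidates containing elements of all these cycle types are C_6 (6T1) of order 6, D_6 (6T3) of order 12, C_3 x S_3 (6T5) of order 18, A_4 x C_2 (6T6) of order 24, S_3 x S_3 (6T9) of order 36, S_4 x C_2 (6T11) of order 48, (S_3 x S_3) : C_2 (6T13) of order 72, PGL(2,5) (6T14) of order 120, S_6 (6T16) of order 720; the others are excluded. The observed types are precisely the cycle types that occur in C_6 (6T1). Each of the other remaining candidates has further cycle types, and by the Chebotarev density theorem the matching factorization patterns would occur for a proportion of primes equal to their share of the group: D_6 (6T3) additionally contains elements of type 2+2+1+1 (3 of its 12 elements, about 25% of primes); C_3 x S_3 (6T5) additionally contains elements of type 3+1+1+1 (4 of its 18 elements, about 22% of primes); A_4 x C_2 (6T6) additionally contains elements of type 2+2+1+1, 2+1+1+1+1 (6 of its 24 elements, about 25% of primes); S_3 x S_3 (6T9) additionally contains elements of type 3+1+1+1, 2+2+1+1 (13 of its 36 elements, about 36% of primes); S_4 x C_2 (6T11) additionally contains elements of type 4+2, 4+1+1, 2+2+1+1, 2+1+1+1+1 (24 of its 48 elements, about 50% of primes); (S_3 x S_3) : C_2 (6T13) additionally contains elements of type 4+2, 3+2+1, 3+1+1+1, 2+2+1+1, 2+1+1+1+1 (49 of its 72 elements, about 68% of primes); PGL(2,5) (6T14) additionally contains elements of type 5+1, 4+1+1, 2+2+1+1 (69 of its 120 elements, about 58% of primes); S_6 (6T16) additionally contains elements of type 5+1, 4+2, 4+1+1, 3+2+1, 3+1+1+1, 2+2+1+1, 2+1+1+1+1 (544 of its 720 elements, about 76% of primes). None of the 37 primes tested shows any such pattern (for each of these groups the chance of that is below 10^-4), which rules them out. Hence G = C_6 (6T1), of order 6. The Galois group C_6 (6T1) has order 6, so the splitting field has degree 6 over Q.

6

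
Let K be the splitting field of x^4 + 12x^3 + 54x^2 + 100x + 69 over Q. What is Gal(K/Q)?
4T4: A_4

The polynomial is an irreducible quartic over Q and its discriminant is 331776 = 576^2, a perfect square, so the Galois group is contained in A_4. The resolvent cubic y^3 - 54*y^2 + 924*y - 5032 is irreducible over Q. An irreducible resolvent with square discriminant gives A_4.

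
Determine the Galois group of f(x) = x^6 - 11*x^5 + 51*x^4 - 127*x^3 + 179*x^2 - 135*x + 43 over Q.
C_6 (order 6)

The polynomial f is an irreducible sextic over Q, so G = Gal(f/Q) is one of the 16 transitive subgroups 6T1, ..., 6T16 of S_6. The discriminant of f is -16807, which is not a perfect square, so G is not contained in A_6. The transitive groups of degree 6 not contained in A_6 are: C_6 (6T1, order 6), S_3 (6T2, order 6), D_6 (6T3, order 12), C_3 x S_3 (6T5, order 18), A_4 x C_2 (6T6, order 24), S_4 (6T8, order 24), S_3 x S_3 (6T9, order 36), S_4 x C_2 (6T11, order 48), (S_3 x S_3) : C_2 (6T13, order 72), PGL(2,5) (6T14, order 120), S_6 (6T16, order 720). By Dedekind's theorem, for a prime p not dividing disc(f) the degrees of the irreducible factors of f mod p form the cycle type of an element of G. Factoring f modulo the 37 such primes p <= 163 (skipping 7, which divides the discriminant), each new pattern first appears at: mod 2: f = (x^3 + x + 1)(x^3 + x^2 + 1), pattern 3+3; mod 3: f = (x^6 + x^5 + 2x^3 + 2x^2 + 1), pattern 6; mod 13: f = (x^2 + x + 8)(x^2 + 2x + 6)(x^2 + 12x + 12), pattern 2+2+2; mod 29: f = (x + 2)(x + 3)(x + 4)(x + 7)(x + 11)(x + 20), pattern 1+1+1+1+1+1. No other pattern occurs in this range, so the set of observed cycle types is {3+3, 6, 2+2+2, 1+1+1+1+1+1}. The candidates containing elements of all these cycle types are C_6 (6T1) of order 6, D_6 (6T3) of order 12, C_3 x S_3 (6T5) of order 18, A_4 x C_2 (6T6) of order 24, S_3 x S_3 (6T9) of order 36, S_4 x C_2 (6T11) of order 48, (S_3 x S_3) : C_2 (6T13) of order 72, PGL(2,5) (6T14) of order 120, S_6 (6T16) of order 720; the others are excluded. The observed types are precisely the cycle types that occur in C_6 (6T1). Each of the other remaining candidates has further cycle types, and by the Chebotarev density theorem the matching factorization patterns would occur for a proportion of primes equal to their share of the group: D_6 (6T3) additionally contains elements of type 2+2+1+1 (3 of its 12 elements, about 25% of primes); C_3 x S_3 (6T5) additionally contains elements of type 3+1+1+1 (4 of its 18 elements, about 22% of primes); A_4 x C_2 (6T6) additionally contains elements of type 2+2+1+1, 2+1+1+1+1 (6 of its 24 elements, about 25% of primes); S_3 x S_3 (6T9) additionally contains elements of type 3+1+1+1, 2+2+1+1 (13 of its 36 elements, about 36% of primes); S_4 x C_2 (6T11) additionally contains elements of type 4+2, 4+1+1, 2+2+1+1, 2+1+1+1+1 (24 of its 48 elements, about 50% of primes); (S_3 x S_3) : C_2 (6T13) additionally contains elements of type 4+2, 3+2+1, 3+1+1+1, 2+2+1+1, 2+1+1+1+1 (49 of its 72 elements, about 68% of primes); PGL(2,5) (6T14) additionally contains elements of type 5+1, 4+1+1, 2+2+1+1 (69 of its 120 elements, about 58% of primes); S_6 (6T16) additionally contains elements of type 5+1, 4+2, 4+1+1, 3+2+1, 3+1+1+1, 2+2+1+1, 2+1+1+1+1 (544 of its 720 elements, about 76% of primes). None of the 37 primes tested shows any such pattern (for each of these groups the chance of that is below 10^-4), which rules them out. Hence G = C_6 (6T1), of order 6.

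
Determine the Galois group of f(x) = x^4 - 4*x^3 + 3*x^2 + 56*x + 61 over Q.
V_4

The polynomial is an irreducible quartic over Q and its discriminant is 17740944 = 4212^2, a perfect square, so the Galois group is contained in A_4. The resolvent cubic y^3 - 3*y^2 - 468*y - 3380 splits completely over Q, which gives the Klein four-group V_4.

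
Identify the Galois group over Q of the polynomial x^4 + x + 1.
S_4 (order 24)

The polynomial is an irreducible quartic over Q and its discriminant is 229, which is not a perfect square, so the Galois group is not contained in A_4. The resolvent cubic y^3 - 4*y - 1 is irreducible over Q. An irreducible resolvent with non-square discriminant gives S_4.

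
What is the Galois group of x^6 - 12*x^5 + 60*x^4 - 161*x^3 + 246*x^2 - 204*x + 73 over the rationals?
6T1: C_6

The polynomial f is an irreducible sextic over Q, so G = Gal(f/Q) is one of the 16 transitive subgroups 6T1, ..., 6T16 of S_6. The discriminant of f is -19683, which is not a perfect square, so G is not contained in A_6. The transitive groups of degree 6 not contained in A_6 are: C_6 (6T1, order 6), S_3 (6T2, order 6), D_6 (6T3, order 12), C_3 x S_3 (6T5, order 18), A_4 x C_2 (6T6, order 24), S_4 (6T8, order 24), S_3 x S_3 (6T9, order 36), S_4 x C_2 (6T11, order 48), (S_3 x S_3) : C_2 (6T13, order 72), PGL(2,5) (6T14, order 120), S_6 (6T16, order 720). By Dedekind's theorem, for a prime p not dividing disc(f) the degrees of the irreducible factors of f mod p form the cycle type of an element of G. Factoring f modulo the 37 such primes p <= 163 (skipping 3, which divides the discriminant), each new pattern first appears at: mod 2: f = (x^6 + x^3 + 1), pattern 6; mod 7: f = (x^3 + x^2 + 5x + 1)(x^3 + x^2 + 5x + 3), pattern 3+3; mod 17: f = (x^2 + 3x + 8)(x^2 + 9x + 13)(x^2 + 10x + 11), pattern 2+2+2; mod 19: f = (x + 2)(x + 3)(x + 4)(x + 7)(x + 14)(x + 15), pattern 1+1+1+1+1+1. No other pattern occurs in this range, so the set of observed cycle types is {6, 3+3, 2+2+2, 1+1+1+1+1+1}. The candidates containing elements of all these cycle types are C_6 (6T1) of order 6, D_6 (6T3) of order 12, C_3 x S_3 (6T5) of order 18, A_4 x C_2 (6T6) of order 24, S_3 x S_3 (6T9) of order 36, S_4 x C_2 (6T11) of order 48, (S_3 x S_3) : C_2 (6T13) of order 72, PGL(2,5) (6T14) of order 120, S_6 (6T16) of order 720; the others are excluded. The observed types are precisely the cycle types that occur in C_6 (6T1). Each of the other remaining candidates has further cycle types, and by the Chebotarev density theorem the matching factorization patterns would occur for a proportion of primes equal to their share of the group: D_6 (6T3) additionally contains elements of type 2+2+1+1 (3 of its 12 elements, about 25% of primes); C_3 x S_3 (6T5) additionally contains elements of type 3+1+1+1 (4 of its 18 elements, about 22% of primes); A_4 x C_2 (6T6) additionally contains elements of type 2+2+1+1, 2+1+1+1+1 (6 of its 24 elements, about 25% of primes); S_3 x S_3 (6T9) additionally contains elements of type 3+1+1+1, 2+2+1+1 (13 of its 36 elements, about 36% of primes); S_4 x C_2 (6T11) additionally contains elements of type 4+2, 4+1+1, 2+2+1+1, 2+1+1+1+1 (24 of its 48 elements, about 50% of primes); (S_3 x S_3) : C_2 (6T13) additionally contains elements of type 4+2, 3+2+1, 3+1+1+1, 2+2+1+1, 2+1+1+1+1 (49 of its 72 elements, about 68% of primes); PGL(2,5) (6T14) additionally contains elements of type 5+1, 4+1+1, 2+2+1+1 (69 of its 120 elements, about 58% of primes); S_6 (6T16) additionally contains elements of type 5+1, 4+2, 4+1+1, 3+2+1, 3+1+1+1, 2+2+1+1, 2+1+1+1+1 (544 of its 720 elements, about 76% of primes). None of the 37 primes tested shows any such pattern (for each of these groups the chance of that is below 10^-4), which rules them out. Hence G = C_6 (6T1), of order 6.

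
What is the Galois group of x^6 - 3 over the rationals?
The polynomial f is an irreducible sextic over Q, so G = Gal(f/Q) is one of the 16 transitive subgroups 6T1, ..., 6T16 of S_6. The discriminant of f is 11337408, which is not a perfect square, so G is not contained in A_6. The transitive groups of degree 6 not contained in A_6 are: C_6 (6T1, order 6), S_3 (6T2, order 6), D_6 (6T3, order 12), C_3 x S_3 (6T5, order 18), A_4 x C_2 (6T6, order 24), S_4 (6T8, order 24), S_3 x S_3 (6T9, order 36), S_4 x C_2 (6T11, order 48), (S_3 x S_3) : C_2 (6T13, order 72), PGL(2,5) (6T14, order 120), S_6 (6T16, order 720). By Dedekind's theorem, for a prime p not dividing disc(f) the degrees of the irreducible factors of f mod p form the cycle type of an element of G. Factoring f modulo the 79 such primes p <= 419 (skipping 2, 3, which divide the discriminant), each new pattern first appears at: mod 5: f = (x^2 + 3)(x^2 + 2x + 3)(x^2 + 3x + 3), pattern 2+2+2; mod 7: f = (x^6 + 4), pattern 6; mod 11: f = (x + 3)(x + 8)(x^2 + 3x + 9)(x^2 + 8x + 9), pattern 2+2+1+1; mod 13: f = (x^3 + 4)(x^3 + 9), pattern 3+3; mod 61: f = (x + 2)(x + 26)(x + 28)(x + 33)(x + 35)(x + 59), pattern 1+1+1+1+1+1. No other pattern occurs in this range, so the set of observed cycle types is {2+2+2, 6, 2+2+1+1, 3+3, 1+1+1+1+1+1}. The candidates containing elements of all these cycle types are D_6 (6T3) of order 12, A_4 x C_2 (6T6) of order 24, S_3 x S_3 (6T9) of order 36, S_4 x C_2 (6T11) of order 48, (S_3 x S_3) : C_2 (6T13) of order 72, PGL(2,5) (6T14) of order 120, S_6 (6T16) of order 720; the others are excluded. The observed types are precisely the cycle types that occur in D_6 (6T3). Each of the other remaining candidates has further cycle types, and by the Chebotarev density theorem the matching factorization patterns would occur for a proportion of primes equal to their share of the group: A_4 x C_2 (6T6) additionally contains elements of type 2+1+1+1+1 (3 of its 24 elements, about 12% of primes); S_3 x S_3 (6T9) additionally contains elements of type 3+1+1+1 (4 of its 36 elements, about 11% of primes); S_4 x C_2 (6T11) additionally contains elements of type 4+2, 4+1+1, 2+1+1+1+1 (15 of its 48 elements, about 31% of primes); (S_3 x S_3) : C_2 (6T13) additionally contains elements of type 4+2, 3+2+1, 3+1+1+1, 2+1+1+1+1 (40 of its 72 elements, about 56% of primes); PGL(2,5) (6T14) additionally contains elements of type 5+1, 4+1+1 (54 of its 120 elements, about 45% of primes); S_6 (6T16) additionally contains elements of type 5+1, 4+2, 4+1+1, 3+2+1, 3+1+1+1, 2+1+1+1+1 (499 of its 720 elements, about 69% of primes). None of the 79 primes tested shows any such pattern (for each of these groups the chance of that is below 10^-4), which rules them out. Hence G = D_6 (6T3), of order 12.

D_6 (order 12)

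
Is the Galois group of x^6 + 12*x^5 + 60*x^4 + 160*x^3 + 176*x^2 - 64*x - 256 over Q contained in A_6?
Yes

The polynomial is irreducible of degree 6 over Q. Its discriminant is 3603718079512576 = 60030976^2, a perfect square. A Galois group lies in the alternating group exactly when the discriminant is a square in Q, so the Galois group (S_4) is contained in A_6.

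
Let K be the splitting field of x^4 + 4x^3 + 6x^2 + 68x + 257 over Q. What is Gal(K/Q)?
The polynomial is an irreducible quartic over Q and its discriminant is 1358954496 = 36864^2, a perfect square, so the Galois group is contained in A_4. The resolvent cubic y^3 - 6*y^2 - 756*y - 2568 is irreducible over Q. An irreducible resolvent with square discriminant gives A_4.

4T4: A_4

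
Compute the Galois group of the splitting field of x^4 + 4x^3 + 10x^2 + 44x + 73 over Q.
4T3: D_4

The polynomial is an irreducible quartic over Q and its discriminant is 2097152, which is not a perfect square, so the Galois group is not contained in A_4. The resolvent cubic y^3 - 10*y^2 - 116*y - 184 has exactly one rational root, so the Galois group is C_4 or D_4. The quartic remains irreducible over Q(sqrt(disc)), so the group is D_4.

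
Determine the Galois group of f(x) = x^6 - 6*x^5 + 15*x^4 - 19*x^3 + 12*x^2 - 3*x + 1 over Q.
The polynomial f is an irreducible sextic over Q, so G = Gal(f/Q) is one of the 16 transitive subgroups 6T1, ..., 6T16 of S_6. The discriminant of f is -19683, which is not a perfect square, so G is not contained in A_6. The transitive groups of degree 6 not contained in A_6 are: C_6 (6T1, order 6), S_3 (6T2, order 6), D_6 (6T3, order 12), C_3 x S_3 (6T5, order 18), A_4 x C_2 (6T6, order 24), S_4 (6T8, order 24), S_3 x S_3 (6T9, order 36), S_4 x C_2 (6T11, order 48), (S_3 x S_3) : C_2 (6T13, order 72), PGL(2,5) (6T14, order 120), S_6 (6T16, order 720). By Dedekind's theorem, for a prime p not dividing disc(f) the degrees of the irreducible factors of f mod p form the cycle type of an element of G. Factoring f modulo the 37 such primes p <= 163 (skipping 3, which divides the discriminant), each new pattern first appears at: mod 2: f = (x^6 + x^4 + x^3 + x + 1), pattern 6; mod 7: f = (x^3 + 4x^2 + 3x + 2)(x^3 + 4x^2 + 3x + 4), pattern 3+3; mod 17: f = (x^2 + x + 16)(x^2 + 2x + 15)(x^2 + 8x + 9), pattern 2+2+2; mod 19: f = (x + 1)(x + 2)(x + 9)(x + 12)(x + 13)(x + 14), pattern 1+1+1+1+1+1. No other pattern occurs in this range, so the set of observed cycle types is {6, 3+3, 2+2+2, 1+1+1+1+1+1}. The candidates containing elements of all these cycle types are C_6 (6T1) of order 6, D_6 (6T3) of order 12, C_3 x S_3 (6T5) of order 18, A_4 x C_2 (6T6) of order 24, S_3 x S_3 (6T9) of order 36, S_4 x C_2 (6T11) of order 48, (S_3 x S_3) : C_2 (6T13) of order 72, PGL(2,5) (6T14) of order 120, S_6 (6T16) of order 720; the others are excluded. The observed types are precisely the cycle types that occur in C_6 (6T1). Each of the other remaining candidates has further cycle types, and by the Chebotarev density theorem the matching factorization patterns would occur for a proportion of primes equal to their share of the group: D_6 (6T3) additionally contains elements of type 2+2+1+1 (3 of its 12 elements, about 25% of primes); C_3 x S_3 (6T5) additionally contains elements of type 3+1+1+1 (4 of its 18 elements, about 22% of primes); A_4 x C_2 (6T6) additionally contains elements of type 2+2+1+1, 2+1+1+1+1 (6 of its 24 elements, about 25% of primes); S_3 x S_3 (6T9) additionally contains elements of type 3+1+1+1, 2+2+1+1 (13 of its 36 elements, about 36% of primes); S_4 x C_2 (6T11) additionally contains elements of type 4+2, 4+1+1, 2+2+1+1, 2+1+1+1+1 (24 of its 48 elements, about 50% of primes); (S_3 x S_3) : C_2 (6T13) additionally contains elements of type 4+2, 3+2+1, 3+1+1+1, 2+2+1+1, 2+1+1+1+1 (49 of its 72 elements, about 68% of primes); PGL(2,5) (6T14) additionally contains elements of type 5+1, 4+1+1, 2+2+1+1 (69 of its 120 elements, about 58% of primes); S_6 (6T16) additionally contains elements of type 5+1, 4+2, 4+1+1, 3+2+1, 3+1+1+1, 2+2+1+1, 2+1+1+1+1 (544 of its 720 elements, about 76% of primes). None of the 37 primes tested shows any such pattern (for each of these groups the chance of that is below 10^-4), which rules them out. Hence G = C_6 (6T1), of order 6.

C_6 (order 6)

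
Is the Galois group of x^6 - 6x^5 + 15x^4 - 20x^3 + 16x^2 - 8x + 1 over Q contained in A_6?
The polynomial is irreducible of degree 6 over Q. Its discriminant is 61504 = 248^2, a perfect square. A Galois group lies in the alternating group exactly when the discriminant is a square in Q, so the Galois group (S_4) is contained in A_6.

Yes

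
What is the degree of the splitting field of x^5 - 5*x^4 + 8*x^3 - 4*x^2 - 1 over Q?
The degree of the splitting field over Q equals the order of the Galois group, so first determine the group. The polynomial f is an irreducible quintic over Q, so G = Gal(f/Q) is a transitive subgroup of S_5: one of C_5 (5T1, order 5), D_5 (5T2, order 10), F_20 (5T3, order 20), A_5 (5T4, order 60) or S_5 (5T5, order 120). The discriminant of f is 2869, which is not a perfect square, so G is not contained in A_5. The transitive groups of degree 5 not contained in A_5 are: F_20 (5T3, order 20), S_5 (5T5, order 120). By Dedekind's theorem, for a prime p not dividing disc(f) the degrees of the irreducible factors of f mod p form the cycle type of an element of G. Factoring f modulo the first such prime p = 2, each new pattern first appears at: mod 2: f = (x^2 + x + 1)(x^3 + x + 1), pattern 3+2. No other pattern occurs in this range, so the set of observed cycle types is {3+2}. Among the candidates above, the only group containing elements of all these cycle types is S_5 (5T5) — F_20 (5T3) lacks at least one of them. Hence G = S_5 (5T5), of order 120. The Galois group S_5 (5T5) has order 120, so the splitting field has degree 120 over Q.

120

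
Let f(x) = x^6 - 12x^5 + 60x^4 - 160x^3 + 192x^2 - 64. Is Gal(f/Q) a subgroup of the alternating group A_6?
No

The polynomial is irreducible of degree 6 over Q. Its discriminant is -450868486864896, which is not a perfect square. A Galois group lies in the alternating group exactly when the discriminant is a square in Q, so the Galois group (A_4 x C_2) is not contained in A_6.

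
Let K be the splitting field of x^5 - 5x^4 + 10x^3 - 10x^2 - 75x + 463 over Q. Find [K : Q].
10

The degree of the splitting field over Q equals the order of the Galois group, so first determine the group. The polynomial f is an irreducible quintic over Q, so G = Gal(f/Q) is a transitive subgroup of S_5: one of C_5 (5T1, order 5), D_5 (5T2, order 10), F_20 (5T3, order 20), A_5 (5T4, order 60) or S_5 (5T5, order 120). The discriminant of f is 67108864000000 = 8192000^2, a perfect square, so G is contained in A_5. The transitive groups of degree 5 contained in A_5 are: C_5 (5T1, order 5), D_5 (5T2, order 10), A_5 (5T4, order 60). By Dedekind's theorem, for a prime p not dividing disc(f) the degrees of the irreducible factors of f mod p form the cycle type of an element of G. Factoring f modulo the 23 such primes p <= 97 (skipping 2, 5, which divide the discriminant), each new pattern first appears at: mod 3: f = (x + 2)(x^2 + 1)(x^2 + 2x + 2), pattern 2+2+1; mod 7: f = (x^5 + 2x^4 + 3x^3 + 4x^2 + 2x + 1), pattern 5. No other pattern occurs in this range, so the set of observed cycle types is {2+2+1, 5}. The candidates containing elements of all these cycle types are D_5 (5T2) of order 10, A_5 (5T4) of order 60; the others are excluded. The observed types are precisely the cycle types that occur in D_5 (5T2) (apart from the identity). Each of the other remaining candidates has further cycle types, and by the Chebotarev density theorem the matching factorization patterns would occur for a proportion of primes equal to their share of the group: A_5 (5T4) additionally contains elements of type 3+1+1 (20 of its 60 elements, about 33% of primes). None of the 23 primes tested shows any such pattern (for each of these groups the chance of that is below 10^-4), which rules them out. Hence G = D_5 (5T2), of order 10. The Galois group D_5 (5T2) has order 10, so the splitting field has degree 10 over Q.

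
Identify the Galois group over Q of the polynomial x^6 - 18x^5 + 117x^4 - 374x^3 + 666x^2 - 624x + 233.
A_4 x C_2 (also written A4xC2)

The polynomial f is an irreducible sextic over Q, so G = Gal(f/Q) is one of the 16 transitive subgroups 6T1, ..., 6T16 of S_6. The discriminant of f is -30366624190464, which is not a perfect square, so G is not contained in A_6. The transitive groups of degree 6 not contained in A_6 are: C_6 (6T1, order 6), S_3 (6T2, order 6), D_6 (6T3, order 12), C_3 x S_3 (6T5, order 18), A_4 x C_2 (6T6, order 24), S_4 (6T8, order 24), S_3 x S_3 (6T9, order 36), S_4 x C_2 (6T11, order 48), (S_3 x S_3) : C_2 (6T13, order 72), PGL(2,5) (6T14, order 120), S_6 (6T16, order 720). By Dedekind's theorem, for a prime p not dividing disc(f) the degrees of the irreducible factors of f mod p form the cycle type of an element of G. Factoring f modulo the 33 such primes p <= 149 (skipping 2, 3, which divide the discriminant), each new pattern first appears at: mod 5: f = (x^3 + 3x^2 + 2x + 3)(x^3 + 4x^2 + 3x + 1), pattern 3+3; mod 7: f = (x^6 + 3x^5 + 5x^4 + 4x^3 + x^2 + 6x + 2), pattern 6; mod 17: f = (x + 7)(x + 15)(x^2 + 3x + 12)(x^2 + 8x + 6), pattern 2+2+1+1; mod 19: f = (x + 1)(x + 7)(x + 11)(x + 12)(x^2 + 8x + 2), pattern 2+1+1+1+1; mod 71: f = (x^2 + 5x + 42)(x^2 + 15x + 41)(x^2 + 33x + 9), pattern 2+2+2. No other pattern occurs in this range, so the set of observed cycle types is {3+3, 6, 2+2+1+1, 2+1+1+1+1, 2+2+2}. The candidates containing elements of all these cycle types are A_4 x C_2 (6T6) of order 24, S_4 x C_2 (6T11) of order 48, (S_3 x S_3) : C_2 (6T13) of order 72, S_6 (6T16) of order 720; the others are excluded. The observed types are precisely the cycle types that occur in A_4 x C_2 (6T6) (apart from the identity). Each of the other remaining candidates has further cycle types, and by the Chebotarev density theorem the matching factorization patterns would occur for a proportion of primes equal to their share of the group: S_4 x C_2 (6T11) additionally contains elements of type 4+2, 4+1+1 (12 of its 48 elements, about 25% of primes); (S_3 x S_3) : C_2 (6T13) additionally contains elements of type 4+2, 3+2+1, 3+1+1+1 (34 of its 72 elements, about 47% of primes); S_6 (6T16) additionally contains elements of type 5+1, 4+2, 4+1+1, 3+2+1, 3+1+1+1 (484 of its 720 elements, about 67% of primes). None of the 33 primes tested shows any such pattern (for each of these groups the chance of that is below 10^-4), which rules them out. Hence G = A_4 x C_2 (6T6), of order 24.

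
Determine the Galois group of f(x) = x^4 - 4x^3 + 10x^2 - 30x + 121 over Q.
The polynomial is an irreducible quartic over Q and its discriminant is 237049424, which is not a perfect square, so the Galois group is not contained in A_4. The resolvent cubic y^3 - 10*y^2 - 364*y + 2004 is irreducible over Q. An irreducible resolvent with non-square discriminant gives S_4.

S_4 (also written S4)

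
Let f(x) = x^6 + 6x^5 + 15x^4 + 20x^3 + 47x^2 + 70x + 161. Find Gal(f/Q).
S_4 x C_2 (order 48)

The polynomial f is an irreducible sextic over Q, so G = Gal(f/Q) is one of the 16 transitive subgroups 6T1, ..., 6T16 of S_6. The discriminant of f is -2693803488051200, which is not a perfect square, so G is not contained in A_6. The transitive groups of degree 6 not contained in A_6 are: C_6 (6T1, order 6), S_3 (6T2, order 6), D_6 (6T3, order 12), C_3 x S_3 (6T5, order 18), A_4 x C_2 (6T6, order 24), S_4 (6T8, order 24), S_3 x S_3 (6T9, order 36), S_4 x C_2 (6T11, order 48), (S_3 x S_3) : C_2 (6T13, order 72), PGL(2,5) (6T14, order 120), S_6 (6T16, order 720). By Dedekind's theorem, for a prime p not dividing disc(f) the degrees of the irreducible factors of f mod p form the cycle type of an element of G. Factoring f modulo the 17 such primes p <= 71 (skipping 2, 5, 7, which divide the discriminant), each new pattern first appears at: mod 3: f = (x^3 + x^2 + x + 2)(x^3 + 2x^2 + 1), pattern 3+3; mod 13: f = (x^6 + 6x^5 + 2x^4 + 7x^3 + 8x^2 + 5x + 5), pattern 6; mod 19: f = (x^2 + 2x + 2)(x^4 + 4x^3 + 5x^2 + 2x + 14), pattern 4+2; mod 23: f = (x)(x + 2)(x^4 + 4x^3 + 7x^2 + 6x + 12), pattern 4+1+1; mod 53: f = (x^2 + 2x + 22)(x^2 + 24x + 16)(x^2 + 33x + 25), pattern 2+2+2; mod 59: f = (x + 9)(x + 52)(x^2 + 12x + 34)(x^2 + 51x + 14), pattern 2+2+1+1; mod 71: f = (x + 17)(x + 23)(x + 50)(x + 56)(x^2 + 2x + 31), pattern 2+1+1+1+1. No other pattern occurs in this range, so the set of observed cycle types is {3+3, 6, 4+2, 4+1+1, 2+2+2, 2+2+1+1, 2+1+1+1+1}. The candidates containing elements of all these cycle types are S_4 x C_2 (6T11) of order 48, S_6 (6T16) of order 720; the others are excluded. The observed types are precisely the cycle types that occur in S_4 x C_2 (6T11) (apart from the identity). Each of the other remaining candidates has further cycle types, and by the Chebotarev density theorem the matching factorization patterns would occur for a proportion of primes equal to their share of the group: S_6 (6T16) additionally contains elements of type 5+1, 3+2+1, 3+1+1+1 (304 of its 720 elements, about 42% of primes). None of the 17 primes tested shows any such pattern (for each of these groups the chance of that is below 10^-4), which rules them out. Hence G = S_4 x C_2 (6T11), of order 48.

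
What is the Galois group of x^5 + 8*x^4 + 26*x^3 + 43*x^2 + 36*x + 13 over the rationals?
D_5

The polynomial f is an irreducible quintic over Q, so G = Gal(f/Q) is a transitive subgroup of S_5: one of C_5 (5T1, order 5), D_5 (5T2, order 10), F_20 (5T3, order 20), A_5 (5T4, order 60) or S_5 (5T5, order 120). The discriminant of f is 2209 = 47^2, a perfect square, so G is contained in A_5. The transitive groups of degree 5 contained in A_5 are: C_5 (5T1, order 5), D_5 (5T2, order 10), A_5 (5T4, order 60). By Dedekind's theorem, for a prime p not dividing disc(f) the degrees of the irreducible factors of f mod p form the cycle type of an element of G. Factoring f modulo the 23 such primes p <= 89 (skipping 47, which divides the discriminant), each new pattern first appears at: mod 2: f = (x^5 + x^2 + 1), pattern 5; mod 5: f = (x + 3)(x^2 + x + 1)(x^2 + 4x + 1), pattern 2+2+1; mod 83: f = (x + 4)(x + 14)(x + 17)(x + 25)(x + 31), pattern 1+1+1+1+1. No other pattern occurs in this range, so the set of observed cycle types is {5, 2+2+1, 1+1+1+1+1}. The candidates containing elements of all these cycle types are D_5 (5T2) of order 10, A_5 (5T4) of order 60; the others are excluded. The observed types are precisely the cycle types that occur in D_5 (5T2). Each of the other remaining candidates has further cycle types, and by the Chebotarev density theorem the matching factorization patterns would occur for a proportion of primes equal to their share of the group: A_5 (5T4) additionally contains elements of type 3+1+1 (20 of its 60 elements, about 33% of primes). None of the 23 primes tested shows any such pattern (for each of these groups the chance of that is below 10^-4), which rules them out. Hence G = D_5 (5T2), of order 10.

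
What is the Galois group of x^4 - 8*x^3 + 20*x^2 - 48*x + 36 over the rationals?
4T3: D_4

The polynomial is an irreducible quartic over Q and its discriminant is -18874368, which is not a perfect square, so the Galois group is not contained in A_4. The resolvent cubic y^3 - 20*y^2 + 240*y - 1728 has exactly one rational root, so the Galois group is C_4 or D_4. The quartic remains irreducible over Q(sqrt(disc)), so the group is D_4.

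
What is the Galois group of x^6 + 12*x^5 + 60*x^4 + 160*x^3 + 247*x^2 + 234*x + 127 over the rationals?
C_6, the cyclic group of order 6

The polynomial f is an irreducible sextic over Q, so G = Gal(f/Q) is one of the 16 transitive subgroups 6T1, ..., 6T16 of S_6. The discriminant of f is -904619968, which is not a perfect square, so G is not contained in A_6. The transitive groups of degree 6 not contained in A_6 are: C_6 (6T1, order 6), S_3 (6T2, order 6), D_6 (6T3, order 12), C_3 x S_3 (6T5, order 18), A_4 x C_2 (6T6, order 24), S_4 (6T8, order 24), S_3 x S_3 (6T9, order 36), S_4 x C_2 (6T11, order 48), (S_3 x S_3) : C_2 (6T13, order 72), PGL(2,5) (6T14, order 120), S_6 (6T16, order 720). By Dedekind's theorem, for a prime p not dividing disc(f) the degrees of the irreducible factors of f mod p form the cycle type of an element of G. Factoring f modulo the 37 such primes p <= 173 (skipping 2, 7, 29, which divide the discriminant), each new pattern first appears at: mod 3: f = (x^6 + x^3 + x^2 + 1), pattern 6; mod 11: f = (x^3 + 6x^2 + 3x + 3)(x^3 + 6x^2 + 10x + 2), pattern 3+3; mod 13: f = (x^2 + 2x + 7)(x^2 + 3x + 10)(x^2 + 7x + 2), pattern 2+2+2; mod 43: f = (x + 12)(x + 16)(x + 20)(x + 21)(x + 33)(x + 39), pattern 1+1+1+1+1+1. No other pattern occurs in this range, so the set of observed cycle types is {6, 3+3, 2+2+2, 1+1+1+1+1+1}. The candidates containing elements of all these cycle types are C_6 (6T1) of order 6, D_6 (6T3) of order 12, C_3 x S_3 (6T5) of order 18, A_4 x C_2 (6T6) of order 24, S_3 x S_3 (6T9) of order 36, S_4 x C_2 (6T11) of order 48, (S_3 x S_3) : C_2 (6T13) of order 72, PGL(2,5) (6T14) of order 120, S_6 (6T16) of order 720; the others are excluded. The observed types are precisely the cycle types that occur in C_6 (6T1). Each of the other remaining candidates has further cycle types, and by the Chebotarev density theorem the matching factorization patterns would occur for a proportion of primes equal to their share of the group: D_6 (6T3) additionally contains elements of type 2+2+1+1 (3 of its 12 elements, about 25% of primes); C_3 x S_3 (6T5) additionally contains elements of type 3+1+1+1 (4 of its 18 elements, about 22% of primes); A_4 x C_2 (6T6) additionally contains elements of type 2+2+1+1, 2+1+1+1+1 (6 of its 24 elements, about 25% of primes); S_3 x S_3 (6T9) additionally contains elements of type 3+1+1+1, 2+2+1+1 (13 of its 36 elements, about 36% of primes); S_4 x C_2 (6T11) additionally contains elements of type 4+2, 4+1+1, 2+2+1+1, 2+1+1+1+1 (24 of its 48 elements, about 50% of primes); (S_3 x S_3) : C_2 (6T13) additionally contains elements of type 4+2, 3+2+1, 3+1+1+1, 2+2+1+1, 2+1+1+1+1 (49 of its 72 elements, about 68% of primes); PGL(2,5) (6T14) additionally contains elements of type 5+1, 4+1+1, 2+2+1+1 (69 of its 120 elements, about 58% of primes); S_6 (6T16) additionally contains elements of type 5+1, 4+2, 4+1+1, 3+2+1, 3+1+1+1, 2+2+1+1, 2+1+1+1+1 (544 of its 720 elements, about 76% of primes). None of the 37 primes tested shows any such pattern (for each of these groups the chance of that is below 10^-4), which rules them out. Hence G = C_6 (6T1), of order 6.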